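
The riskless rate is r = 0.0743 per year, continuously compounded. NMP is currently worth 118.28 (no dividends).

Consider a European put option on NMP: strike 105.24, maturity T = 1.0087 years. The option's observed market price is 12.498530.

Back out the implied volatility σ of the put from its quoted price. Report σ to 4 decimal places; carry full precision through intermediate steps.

sigma = 0.4977

At σ = 0.4977 the Black–Scholes value reproduces the quote:
σ√T = 0.4977·√1.0087 = 0.499860
d₁ = (ln(S/K) + (r+σ²/2)T) / (σ√T) = (ln(118.28/105.24) + (0.0743+0.4977²/2)·1.0087) / 0.499860 = (0.116811 + 0.199877) / 0.499860 = 0.633553
d₂ = d₁ − σ√T = 0.633553 − 0.499860 = 0.133692
e^{−rT} = 0.927793
N(−d₁) = 0.263186,  N(−d₂) = 0.446823
V = K·e^{−rT}·N(−d₂) − S·N(−d₁) = 43.628219 − 31.129689 = 12.498530 (equal to the quote); since ∂V/∂σ > 0 for all σ, the implied volatility is unique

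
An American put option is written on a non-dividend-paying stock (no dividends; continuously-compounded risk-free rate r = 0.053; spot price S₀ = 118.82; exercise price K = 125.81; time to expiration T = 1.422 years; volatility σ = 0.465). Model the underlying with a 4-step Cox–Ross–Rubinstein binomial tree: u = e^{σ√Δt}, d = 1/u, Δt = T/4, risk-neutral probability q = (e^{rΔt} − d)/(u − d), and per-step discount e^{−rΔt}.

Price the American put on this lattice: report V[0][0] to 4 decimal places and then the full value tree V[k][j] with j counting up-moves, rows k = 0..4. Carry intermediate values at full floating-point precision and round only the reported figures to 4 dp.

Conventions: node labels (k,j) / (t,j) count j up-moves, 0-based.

Δt=0.35550, u=1.31950, d=0.75786, q=0.46499, disc=e^(-rΔt)=0.98133
k=4 terminal: V=max(K-S,0) → 86.6127 57.5647 6.9900 0.0000 0.0000
k=3: j=0 S=51.7207 intr=74.0893 cont=71.7411 V=74.0893[EX]; j=1 S=90.0495 intr=35.7605 cont=33.4123 V=35.7605[EX]; j=2 S=156.7827 intr=0.0000 cont=3.6699 V=3.6699[hold]; j=3 S=272.9700 intr=0.0000 cont=0.0000 V=0.0000[hold]
k=2: j=0 S=68.2453 intr=57.5647 cont=55.2165 V=57.5647[EX]; j=1 S=118.8200 intr=6.9900 cont=20.4496 V=20.4496[hold]; j=2 S=206.8743 intr=0.0000 cont=1.9268 V=1.9268[hold]
k=1: j=0 S=90.0495 intr=35.7605 cont=39.5541 V=39.5541[hold]; j=1 S=156.7827 intr=0.0000 cont=11.6157 V=11.6157[hold]
k=0: j=0 S=118.8200 intr=6.9900 cont=26.0671 V=26.0671[hold]

price = 26.0671
tree:
26.0671
39.5541 11.6157
57.5647 20.4496 1.9268
74.0893 35.7605 3.6699 0.0000
86.6127 57.5647 6.9900 0.0000 0.0000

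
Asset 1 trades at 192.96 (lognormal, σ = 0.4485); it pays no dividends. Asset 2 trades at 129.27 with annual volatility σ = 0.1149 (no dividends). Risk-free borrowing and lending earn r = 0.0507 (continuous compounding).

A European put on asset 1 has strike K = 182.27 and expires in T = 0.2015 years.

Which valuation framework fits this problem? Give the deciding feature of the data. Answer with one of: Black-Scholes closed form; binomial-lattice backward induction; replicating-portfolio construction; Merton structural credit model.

framework: Black-Scholes closed form

Key observation: a European-exercise option on asset 1 struck at 182.27 — a GBM underlying with constant parameters — admits an analytic price: the data contain no early exercise, no discrete tree, no debt structure.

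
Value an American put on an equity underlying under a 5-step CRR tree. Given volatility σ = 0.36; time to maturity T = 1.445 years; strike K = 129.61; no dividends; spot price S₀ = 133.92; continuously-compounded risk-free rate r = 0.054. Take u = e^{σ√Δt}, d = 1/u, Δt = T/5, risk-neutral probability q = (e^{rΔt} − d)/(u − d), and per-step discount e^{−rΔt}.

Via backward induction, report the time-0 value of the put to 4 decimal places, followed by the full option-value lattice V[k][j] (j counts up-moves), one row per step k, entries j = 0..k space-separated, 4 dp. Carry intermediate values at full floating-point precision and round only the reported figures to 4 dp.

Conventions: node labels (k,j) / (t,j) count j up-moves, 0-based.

price = 17.2494
tree:
17.2494
26.4257 8.3317
38.9643 14.3317 2.4065
54.6729 23.9998 4.8132 0.0000
67.8586 38.6718 9.6267 0.0000 0.0000
78.7241 54.6729 19.2540 0.0000 0.0000 0.0000

Δt=0.28900  u=1.21353  d=0.82404  q=0.49215  discount=0.98452
step 5 (expiry): payoffs max(K−S,0) = 78.7241 54.6729 19.2540 0.0000 0.0000 0.0000
k=4: (k=4,j=0): S=61.7514, K−S=67.8586, hold=65.8516 ⇒ V=67.8586 exercise | (k=4,j=1): S=90.9382, K−S=38.6718, hold=36.6648 ⇒ V=38.6718 exercise | (k=4,j=2): S=133.9200, K−S=0.0000, hold=9.6267 ⇒ V=9.6267 continue | (k=4,j=3): S=197.2171, K−S=0.0000, hold=0.0000 ⇒ V=0.0000 continue | (k=4,j=4): S=290.4316, K−S=0.0000, hold=0.0000 ⇒ V=0.0000 continue
k=3: (k=3,j=0): S=74.9371, K−S=54.6729, hold=52.6660 ⇒ V=54.6729 exercise | (k=3,j=1): S=110.3560, K−S=19.2540, hold=23.9998 ⇒ V=23.9998 continue | (k=3,j=2): S=162.5156, K−S=0.0000, hold=4.8132 ⇒ V=4.8132 continue | (k=3,j=3): S=239.3284, K−S=0.0000, hold=0.0000 ⇒ V=0.0000 continue
k=2: (k=2,j=0): S=90.9382, K−S=38.6718, hold=38.9643 ⇒ V=38.9643 continue | (k=2,j=1): S=133.9200, K−S=0.0000, hold=14.3317 ⇒ V=14.3317 continue | (k=2,j=2): S=197.2171, K−S=0.0000, hold=2.4065 ⇒ V=2.4065 continue
k=1: (k=1,j=0): S=110.3560, K−S=19.2540, hold=26.4257 ⇒ V=26.4257 continue | (k=1,j=1): S=162.5156, K−S=0.0000, hold=8.3317 ⇒ V=8.3317 continue
k=0: (k=0,j=0): S=133.9200, K−S=0.0000, hold=17.2494 ⇒ V=17.2494 continue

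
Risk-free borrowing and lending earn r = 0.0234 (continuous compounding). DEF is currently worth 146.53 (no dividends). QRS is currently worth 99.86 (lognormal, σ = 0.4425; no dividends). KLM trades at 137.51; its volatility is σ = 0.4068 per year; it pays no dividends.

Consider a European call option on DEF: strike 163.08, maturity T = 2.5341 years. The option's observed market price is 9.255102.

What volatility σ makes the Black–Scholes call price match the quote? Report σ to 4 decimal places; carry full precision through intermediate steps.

sigma = 0.1315

At σ = 0.1315 the Black–Scholes value reproduces the quote:
σ√T = 0.1315·√2.5341 = 0.209333
d₁ = (ln(S/K) + (r+σ²/2)T) / (σ√T) = (ln(146.53/163.08) + (0.0234+0.1315²/2)·2.5341) / 0.209333 = (-0.107011 + 0.081208) / 0.209333 = -0.123261
d₂ = d₁ − σ√T = -0.123261 − 0.209333 = -0.332594
e^{−rT} = 0.942426
N(d₁) = 0.450950,  N(d₂) = 0.369720
V = S·N(d₁) − K·e^{−rT}·N(d₂) = 66.077730 − 56.822628 = 9.255102 (matching the quote); vega is positive throughout, so no other σ reproduces this price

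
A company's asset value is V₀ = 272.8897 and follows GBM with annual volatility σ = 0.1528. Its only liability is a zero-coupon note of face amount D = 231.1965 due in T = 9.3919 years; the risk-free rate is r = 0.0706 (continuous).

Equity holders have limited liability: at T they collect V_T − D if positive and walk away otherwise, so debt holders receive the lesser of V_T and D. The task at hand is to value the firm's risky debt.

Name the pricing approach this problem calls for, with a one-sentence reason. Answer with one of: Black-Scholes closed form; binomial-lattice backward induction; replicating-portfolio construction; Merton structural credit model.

Key observation: the data describe a firm's assets (V₀ = 272.8897, GBM) and a single zero-coupon debt of face 231.1965, so credit quantities follow from equity-as-call in the structural model.

framework: Merton structural credit model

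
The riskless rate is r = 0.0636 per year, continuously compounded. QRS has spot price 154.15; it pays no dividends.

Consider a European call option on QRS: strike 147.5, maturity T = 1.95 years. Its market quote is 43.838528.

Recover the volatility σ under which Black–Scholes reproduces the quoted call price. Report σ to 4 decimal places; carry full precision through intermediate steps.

sigma = 0.3898

At σ = 0.3898 the Black–Scholes value reproduces the quote:
σ√T = 0.3898·√1.95 = 0.544326
d₁ = (ln(S/K) + (r+σ²/2)T) / (σ√T) = (ln(154.15/147.5) + (0.0636+0.3898²/2)·1.95) / 0.544326 = (0.044098 + 0.272165) / 0.544326 = 0.581018
d₂ = d₁ − σ√T = 0.581018 − 0.544326 = 0.036692
e^{−rT} = 0.883362
N(d₁) = 0.719386,  N(d₂) = 0.514635
V = S·N(d₁) − K·e^{−rT}·N(d₂) = 110.893343 − 67.054815 = 43.838528 (the observed quote) — the price is monotone increasing in volatility, hence this σ is the only solution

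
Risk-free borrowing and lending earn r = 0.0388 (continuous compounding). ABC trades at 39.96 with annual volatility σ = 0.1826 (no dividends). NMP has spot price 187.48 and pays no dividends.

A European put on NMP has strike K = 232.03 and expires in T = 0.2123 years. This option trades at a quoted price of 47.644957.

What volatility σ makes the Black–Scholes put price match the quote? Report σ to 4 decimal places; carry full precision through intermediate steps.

sigma = 0.5047

At σ = 0.5047 the Black–Scholes value reproduces the quote:
σ√T = 0.5047·√0.2123 = 0.232546
d₁ = (ln(S/K) + (r+σ²/2)T) / (σ√T) = (ln(187.48/232.03) + (0.0388+0.5047²/2)·0.2123) / 0.232546 = (-0.213195 + 0.035276) / 0.232546 = -0.765091
d₂ = d₁ − σ√T = -0.765091 − 0.232546 = -0.997636
e^{−rT} = 0.991797
N(−d₁) = 0.777891,  N(−d₂) = 0.840772
V = K·e^{−rT}·N(−d₂) − S·N(−d₁) = 193.483996 − 145.839039 = 47.644957 (matching the quote); vega is positive throughout, so no other σ reproduces this price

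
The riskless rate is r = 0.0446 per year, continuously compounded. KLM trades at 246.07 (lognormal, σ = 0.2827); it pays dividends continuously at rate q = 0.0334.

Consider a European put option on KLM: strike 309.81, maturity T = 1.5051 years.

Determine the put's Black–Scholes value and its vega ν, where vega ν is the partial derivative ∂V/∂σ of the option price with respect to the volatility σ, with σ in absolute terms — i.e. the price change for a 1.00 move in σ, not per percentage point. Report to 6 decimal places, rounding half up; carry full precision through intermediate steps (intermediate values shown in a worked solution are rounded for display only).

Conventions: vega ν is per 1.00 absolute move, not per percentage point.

σ√T = 0.2827·√1.5051 = 0.346823
d₁ = (ln(S/K) + (r−q+σ²/2)T) / (σ√T) = (ln(246.07/309.81) + (0.0446−0.0334+0.2827²/2)·1.5051) / 0.346823 = (-0.230343 + 0.077000) / 0.346823 = -0.442135
d₂ = d₁ − σ√T = -0.442135 − 0.346823 = -0.788958
e^{−rT} = 0.935076
e^{−qT} = 0.950972
N(−d₁) = 0.670804,  N(−d₂) = 0.784932
Put price V = K·e^{−rT}·N(−d₂) − S·e^{−qT}·N(−d₁) = 227.391536 − 156.972048 = 70.419488
φ(d₁) = (1/√(2π))·e^{−d₁²/2} = 0.361794
ν = S·e^{−qT}·φ(d₁)·√T = 103.865334

price = 70.419488
ν = 103.865334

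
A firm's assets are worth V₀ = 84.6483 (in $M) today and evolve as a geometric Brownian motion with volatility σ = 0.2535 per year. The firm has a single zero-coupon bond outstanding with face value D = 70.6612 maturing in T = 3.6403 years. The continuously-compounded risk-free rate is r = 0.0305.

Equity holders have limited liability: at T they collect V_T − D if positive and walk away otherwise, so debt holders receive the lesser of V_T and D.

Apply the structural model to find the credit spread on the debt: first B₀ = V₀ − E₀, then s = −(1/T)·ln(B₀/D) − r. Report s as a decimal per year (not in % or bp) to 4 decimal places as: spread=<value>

Work the structural quantities from V₀ = 84.6483 against face 70.6612:
d₁ = [ln(V₀/D) + (r + σ²/2)T] / (σ√T)
   = [ln(84.6483/70.6612) + (0.0305 + 0.5·0.2535²)·3.6403] / (0.2535·√3.6403)
   = [0.180608 + 0.227996] / 0.483667 = 0.844805
d₂ = d₁ − σ√T = 0.844805 − 0.483667 = 0.361138
N(d₁) = 0.800890,  N(d₂) = 0.641002,  e^(−rT) = 0.894913
E₀ = V₀·N(d₁) − D·e^(−rT)·N(d₂)
   = 84.6483·0.800890 − 70.6612·0.894913·0.641002 = 27.259853
B₀ = V₀ − E₀ = 84.6483 − 27.259853 = 57.388447
spread = −(1/T)·ln(B₀/D) − r = −(1/3.6403)·ln(57.388447/70.6612) − 0.0305 = 0.02665287

spread=0.0267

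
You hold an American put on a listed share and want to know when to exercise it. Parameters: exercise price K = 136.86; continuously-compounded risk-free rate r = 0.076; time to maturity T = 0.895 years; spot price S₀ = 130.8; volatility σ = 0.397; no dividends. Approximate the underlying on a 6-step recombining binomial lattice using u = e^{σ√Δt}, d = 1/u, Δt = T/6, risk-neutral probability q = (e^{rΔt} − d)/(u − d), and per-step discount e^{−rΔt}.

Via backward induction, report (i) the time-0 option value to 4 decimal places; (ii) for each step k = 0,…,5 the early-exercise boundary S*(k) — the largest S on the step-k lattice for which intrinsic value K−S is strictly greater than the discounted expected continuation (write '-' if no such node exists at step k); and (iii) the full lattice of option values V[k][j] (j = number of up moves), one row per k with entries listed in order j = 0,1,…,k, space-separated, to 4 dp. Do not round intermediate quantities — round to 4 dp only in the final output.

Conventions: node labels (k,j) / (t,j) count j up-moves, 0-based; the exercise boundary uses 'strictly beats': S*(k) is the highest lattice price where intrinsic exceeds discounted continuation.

params: Δt=0.14917 u=1.16571 d=0.85785 q=0.49878 e^(-rΔt)=0.98873
t_6 payoffs: 84.7326 66.0252 40.6041 6.0600 0.0000 0.0000 0.0000
t_5: node(5,0) S=60.7654 payoff=76.0946 vs cont=74.5518 → 76.0946 [stop]  node(5,1) S=82.5728 payoff=54.2872 vs cont=52.7444 → 54.2872 [stop]  node(5,2) S=112.2064 payoff=24.6536 vs cont=23.1109 → 24.6536 [stop]  node(5,3) S=152.4748 payoff=0.0000 vs cont=3.0032 → 3.0032 [wait]  node(5,4) S=207.1946 payoff=0.0000 vs cont=0.0000 → 0.0000 [wait]  node(5,5) S=281.5523 payoff=0.0000 vs cont=0.0000 → 0.0000 [wait]  ⇒ S*(5)=112.2064
t_4: node(4,0) S=70.8348 payoff=66.0252 vs cont=64.4824 → 66.0252 [stop]  node(4,1) S=96.2559 payoff=40.6041 vs cont=39.0614 → 40.6041 [stop]  node(4,2) S=130.8000 payoff=6.0600 vs cont=13.6987 → 13.6987 [wait]  node(4,3) S=177.7413 payoff=0.0000 vs cont=1.4883 → 1.4883 [wait]  node(4,4) S=241.5287 payoff=0.0000 vs cont=0.0000 → 0.0000 [wait]  ⇒ S*(4)=96.2559
t_3: node(3,0) S=82.5728 payoff=54.2872 vs cont=52.7444 → 54.2872 [stop]  node(3,1) S=112.2064 payoff=24.6536 vs cont=26.8779 → 26.8779 [wait]  node(3,2) S=152.4748 payoff=0.0000 vs cont=7.5227 → 7.5227 [wait]  node(3,3) S=207.1946 payoff=0.0000 vs cont=0.7376 → 0.7376 [wait]  ⇒ S*(3)=82.5728
t_2: node(2,0) S=96.2559 payoff=40.6041 vs cont=40.1583 → 40.6041 [stop]  node(2,1) S=130.8000 payoff=6.0600 vs cont=17.0298 → 17.0298 [wait]  node(2,2) S=177.7413 payoff=0.0000 vs cont=4.0918 → 4.0918 [wait]  ⇒ S*(2)=96.2559
t_1: node(1,0) S=112.2064 payoff=24.6536 vs cont=28.5207 → 28.5207 [wait]  node(1,1) S=152.4748 payoff=0.0000 vs cont=10.4574 → 10.4574 [wait]  ⇒ S*(1)=-
t_0: node(0,0) S=130.8000 payoff=6.0600 vs cont=19.2912 → 19.2912 [wait]  ⇒ S*(0)=-

price = 19.2912
boundary = - - 96.2559 82.5728 96.2559 112.2064
tree:
19.2912
28.5207 10.4574
40.6041 17.0298 4.0918
54.2872 26.8779 7.5227 0.7376
66.0252 40.6041 13.6987 1.4883 0.0000
76.0946 54.2872 24.6536 3.0032 0.0000 0.0000
84.7326 66.0252 40.6041 6.0600 0.0000 0.0000 0.0000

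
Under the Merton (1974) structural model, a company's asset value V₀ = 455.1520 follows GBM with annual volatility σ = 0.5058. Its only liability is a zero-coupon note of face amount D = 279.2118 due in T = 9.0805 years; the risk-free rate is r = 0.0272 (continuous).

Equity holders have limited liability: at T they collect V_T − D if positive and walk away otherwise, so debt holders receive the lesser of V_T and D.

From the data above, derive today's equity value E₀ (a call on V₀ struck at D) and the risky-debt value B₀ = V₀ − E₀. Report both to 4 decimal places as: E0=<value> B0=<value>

Work the structural quantities from V₀ = 455.1520 against face 279.2118:
d₁ = [ln(V₀/D) + (r + σ²/2)T] / (σ√T)
   = [ln(455.1520/279.2118) + (0.0272 + 0.5·0.5058²)·9.0805] / (0.5058·√9.0805)
   = [0.488661 + 1.408538] / 1.524171 = 1.244742
d₂ = d₁ − σ√T = 1.244742 − 1.524171 = -0.279429
N(d₁) = 0.893387,  N(d₂) = 0.389958,  e^(−rT) = 0.781149
E₀ = V₀·N(d₁) − D·e^(−rT)·N(d₂)
   = 455.1520·0.893387 − 279.2118·0.781149·0.389958 = 321.574621
B₀ = V₀ − E₀ = 455.1520 − 321.574621 = 133.577379

E0=321.5746 B0=133.5774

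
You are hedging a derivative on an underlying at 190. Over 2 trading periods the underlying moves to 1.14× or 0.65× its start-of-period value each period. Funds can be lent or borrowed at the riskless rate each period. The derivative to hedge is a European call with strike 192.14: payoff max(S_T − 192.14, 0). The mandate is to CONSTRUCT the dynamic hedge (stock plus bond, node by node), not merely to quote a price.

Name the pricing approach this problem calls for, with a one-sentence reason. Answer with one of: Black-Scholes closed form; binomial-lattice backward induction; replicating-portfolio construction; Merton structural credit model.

framework: replicating-portfolio construction

Key observation: the mandate to exhibit the hedge at every date and state singles out the replicating-portfolio construction on the 2-period tree with factors 1.14 and 0.65 from 190.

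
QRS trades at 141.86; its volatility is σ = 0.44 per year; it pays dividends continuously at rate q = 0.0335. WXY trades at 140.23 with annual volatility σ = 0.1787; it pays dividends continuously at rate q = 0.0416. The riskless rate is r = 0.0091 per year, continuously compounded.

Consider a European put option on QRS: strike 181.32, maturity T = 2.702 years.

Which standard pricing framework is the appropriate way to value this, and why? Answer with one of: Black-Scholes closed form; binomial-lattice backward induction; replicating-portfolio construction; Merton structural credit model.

Key observation: a European-exercise option on QRS struck at 181.32 — a GBM underlying with constant parameters — admits an analytic price: the data contain no early exercise, no discrete tree, no debt structure.

framework: Black-Scholes closed form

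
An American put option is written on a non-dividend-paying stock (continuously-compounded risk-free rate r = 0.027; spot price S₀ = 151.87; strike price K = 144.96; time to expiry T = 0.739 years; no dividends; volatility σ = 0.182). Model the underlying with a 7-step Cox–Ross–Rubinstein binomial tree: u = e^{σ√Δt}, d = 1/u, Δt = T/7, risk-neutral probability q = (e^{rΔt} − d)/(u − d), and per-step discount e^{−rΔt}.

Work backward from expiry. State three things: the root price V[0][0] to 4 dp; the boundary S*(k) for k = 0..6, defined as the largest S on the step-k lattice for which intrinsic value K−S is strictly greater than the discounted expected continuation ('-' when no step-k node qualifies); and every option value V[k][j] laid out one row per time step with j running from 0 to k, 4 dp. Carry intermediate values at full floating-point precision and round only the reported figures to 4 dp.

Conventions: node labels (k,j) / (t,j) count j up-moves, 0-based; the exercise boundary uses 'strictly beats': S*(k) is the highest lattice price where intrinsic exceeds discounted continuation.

price = 5.2611
boundary = - - - - 119.8792 127.1821 134.9298
tree:
5.2611
8.2058 2.4539
12.4117 4.2002 0.7855
18.0706 7.0299 1.4978 0.1037
25.0808 11.4190 2.8412 0.2120 0.0000
31.9643 17.7779 5.3573 0.4334 0.0000 0.0000
38.4526 25.0808 10.0302 0.8858 0.0000 0.0000 0.0000
44.5683 31.9643 17.7779 1.8104 0.0000 0.0000 0.0000 0.0000

params: Δt=0.10557 u=1.06092 d=0.94258 q=0.50934 e^(-rΔt)=0.99715
t_7 payoffs: 44.5683 31.9643 17.7779 1.8104 0.0000 0.0000 0.0000 0.0000
t_6: node(6,0) S=106.5074 payoff=38.4526 vs cont=38.0399 → 38.4526 [stop]  node(6,1) S=119.8792 payoff=25.0808 vs cont=24.6682 → 25.0808 [stop]  node(6,2) S=134.9298 payoff=10.0302 vs cont=9.6176 → 10.0302 [stop]  node(6,3) S=151.8700 payoff=0.0000 vs cont=0.8858 → 0.8858 [wait]  node(6,4) S=170.9370 payoff=0.0000 vs cont=0.0000 → 0.0000 [wait]  node(6,5) S=192.3978 payoff=0.0000 vs cont=0.0000 → 0.0000 [wait]  node(6,6) S=216.5529 payoff=0.0000 vs cont=0.0000 → 0.0000 [wait]  ⇒ S*(6)=134.9298
t_5: node(5,0) S=112.9957 payoff=31.9643 vs cont=31.5517 → 31.9643 [stop]  node(5,1) S=127.1821 payoff=17.7779 vs cont=17.3653 → 17.7779 [stop]  node(5,2) S=143.1496 payoff=1.8104 vs cont=5.3573 → 5.3573 [wait]  node(5,3) S=161.1217 payoff=0.0000 vs cont=0.4334 → 0.4334 [wait]  node(5,4) S=181.3502 payoff=0.0000 vs cont=0.0000 → 0.0000 [wait]  node(5,5) S=204.1183 payoff=0.0000 vs cont=0.0000 → 0.0000 [wait]  ⇒ S*(5)=127.1821
t_4: node(4,0) S=119.8792 payoff=25.0808 vs cont=24.6682 → 25.0808 [stop]  node(4,1) S=134.9298 payoff=10.0302 vs cont=11.4190 → 11.4190 [wait]  node(4,2) S=151.8700 payoff=0.0000 vs cont=2.8412 → 2.8412 [wait]  node(4,3) S=170.9370 payoff=0.0000 vs cont=0.2120 → 0.2120 [wait]  node(4,4) S=192.3978 payoff=0.0000 vs cont=0.0000 → 0.0000 [wait]  ⇒ S*(4)=119.8792
t_3: node(3,0) S=127.1821 payoff=17.7779 vs cont=18.0706 → 18.0706 [wait]  node(3,1) S=143.1496 payoff=1.8104 vs cont=7.0299 → 7.0299 [wait]  node(3,2) S=161.1217 payoff=0.0000 vs cont=1.4978 → 1.4978 [wait]  node(3,3) S=181.3502 payoff=0.0000 vs cont=0.1037 → 0.1037 [wait]  ⇒ S*(3)=-
t_2: node(2,0) S=134.9298 payoff=10.0302 vs cont=12.4117 → 12.4117 [wait]  node(2,1) S=151.8700 payoff=0.0000 vs cont=4.2002 → 4.2002 [wait]  node(2,2) S=170.9370 payoff=0.0000 vs cont=0.7855 → 0.7855 [wait]  ⇒ S*(2)=-
t_1: node(1,0) S=143.1496 payoff=1.8104 vs cont=8.2058 → 8.2058 [wait]  node(1,1) S=161.1217 payoff=0.0000 vs cont=2.4539 → 2.4539 [wait]  ⇒ S*(1)=-
t_0: node(0,0) S=151.8700 payoff=0.0000 vs cont=5.2611 → 5.2611 [wait]  ⇒ S*(0)=-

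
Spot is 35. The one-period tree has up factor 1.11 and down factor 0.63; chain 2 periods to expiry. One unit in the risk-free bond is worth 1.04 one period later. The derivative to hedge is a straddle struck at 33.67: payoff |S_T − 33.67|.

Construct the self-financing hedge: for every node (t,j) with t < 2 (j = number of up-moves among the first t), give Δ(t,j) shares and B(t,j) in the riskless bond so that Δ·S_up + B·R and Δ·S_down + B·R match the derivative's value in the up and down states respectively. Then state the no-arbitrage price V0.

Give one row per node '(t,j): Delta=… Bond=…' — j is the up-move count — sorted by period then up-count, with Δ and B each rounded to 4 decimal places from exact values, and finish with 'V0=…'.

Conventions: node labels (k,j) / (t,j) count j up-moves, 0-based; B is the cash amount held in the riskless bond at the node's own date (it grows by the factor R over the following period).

(0,0): Delta=-0.0757 Bond=11.5324
(1,0): Delta=-1.0000 Bond=32.3750
(1,1): Delta=0.0139 Bond=8.5140
V0=8.8837

Risk-neutral probability p* = (R−d)/(u−d) = (1.04−0.63)/(1.11−0.63) = 0.8542.
Terminal payoffs: V(2,0)=19.7785, V(2,1)=9.1945, V(2,2)=9.4535
  t=1,j=0: stock 22.0500 → up 24.4755 (V=9.1945), down 13.8915 (V=19.7785). Price 10.3250; hedge Δ=-1.0000, bond B=32.3750.
  t=1,j=1: stock 38.8500 → up 43.1235 (V=9.4535), down 24.4755 (V=9.1945). Price 9.0536; hedge Δ=0.0139, bond B=8.5140.
  t=0,j=0: stock 35.0000 → up 38.8500 (V=9.0536), down 22.0500 (V=10.3250). Price 8.8837; hedge Δ=-0.0757, bond B=11.5324.
Sanity check at the root: Δ(0,0)·S0 + B(0,0) reproduces V0 = 8.8837.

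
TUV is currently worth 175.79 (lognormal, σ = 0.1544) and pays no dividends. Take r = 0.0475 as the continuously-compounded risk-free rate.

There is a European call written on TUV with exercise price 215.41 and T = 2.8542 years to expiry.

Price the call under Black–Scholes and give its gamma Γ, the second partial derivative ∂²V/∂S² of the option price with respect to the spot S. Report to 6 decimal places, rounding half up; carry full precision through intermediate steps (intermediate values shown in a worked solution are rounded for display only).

price = 13.353831
Γ = 0.008628

σ√T = 0.1544·√2.8542 = 0.260849
d₁ = (ln(S/K) + (r+σ²/2)T) / (σ√T) = (ln(175.79/215.41) + (0.0475+0.1544²/2)·2.8542) / 0.260849 = (-0.203253 + 0.169596) / 0.260849 = -0.129030
d₂ = d₁ − σ√T = -0.129030 − 0.260849 = -0.389879
e^{−rT} = 0.873214
N(d₁) = 0.448667,  N(d₂) = 0.348313
Call price V = S·N(d₁) − K·e^{−rT}·N(d₂) = 78.871146 − 65.517316 = 13.353831
φ(d₁) = (1/√(2π))·e^{−d₁²/2} = 0.395635
Γ = φ(d₁) / (S·σ·√T) = 0.008628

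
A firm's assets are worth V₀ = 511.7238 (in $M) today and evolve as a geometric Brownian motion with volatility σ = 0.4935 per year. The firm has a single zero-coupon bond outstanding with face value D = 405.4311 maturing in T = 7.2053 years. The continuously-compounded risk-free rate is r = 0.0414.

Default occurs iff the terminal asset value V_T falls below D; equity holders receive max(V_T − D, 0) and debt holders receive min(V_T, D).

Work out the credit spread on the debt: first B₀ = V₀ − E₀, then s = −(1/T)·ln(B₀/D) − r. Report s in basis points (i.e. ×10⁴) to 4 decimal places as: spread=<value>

Work the structural quantities from V₀ = 511.7238 against face 405.4311:
d₁ = [ln(V₀/D) + (r + σ²/2)T] / (σ√T)
   = [ln(511.7238/405.4311) + (0.0414 + 0.5·0.4935²)·7.2053] / (0.4935·√7.2053)
   = [0.232834 + 1.175697] / 1.324687 = 1.063294
d₂ = d₁ − σ√T = 1.063294 − 1.324687 = -0.261393
N(d₁) = 0.856176,  N(d₂) = 0.396895,  e^(−rT) = 0.742079
E₀ = V₀·N(d₁) − D·e^(−rT)·N(d₂)
   = 511.7238·0.856176 − 405.4311·0.742079·0.396895 = 318.714920
B₀ = V₀ − E₀ = 511.7238 − 318.714920 = 193.008880
spread = −(1/T)·ln(B₀/D) − r = −(1/7.2053)·ln(193.008880/405.4311) − 0.0414 = 0.06160955
in basis points: 0.06160955 × 10⁴ = 616.0955 bp

spread=616.0955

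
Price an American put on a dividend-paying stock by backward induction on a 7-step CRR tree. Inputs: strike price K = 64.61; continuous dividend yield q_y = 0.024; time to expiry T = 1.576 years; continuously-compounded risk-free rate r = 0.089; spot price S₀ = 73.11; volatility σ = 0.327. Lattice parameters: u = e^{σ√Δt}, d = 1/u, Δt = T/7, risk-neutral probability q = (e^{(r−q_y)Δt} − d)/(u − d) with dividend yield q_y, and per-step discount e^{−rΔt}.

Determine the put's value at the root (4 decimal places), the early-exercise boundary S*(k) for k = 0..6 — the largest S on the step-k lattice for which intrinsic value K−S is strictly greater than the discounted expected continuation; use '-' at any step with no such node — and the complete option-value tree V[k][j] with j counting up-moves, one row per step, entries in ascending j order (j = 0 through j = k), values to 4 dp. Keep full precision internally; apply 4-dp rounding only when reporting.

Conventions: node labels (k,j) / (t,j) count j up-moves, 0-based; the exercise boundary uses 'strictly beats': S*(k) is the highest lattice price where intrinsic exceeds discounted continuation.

params: Δt=0.22514 u=1.16784 d=0.85628 q=0.50860 e^(-rΔt)=0.98016
t_7 payoffs: 39.9335 30.9547 18.7089 2.0074 0.0000 0.0000 0.0000 0.0000
t_6: node(6,0) S=28.8183 payoff=35.7917 vs cont=34.6652 → 35.7917 [stop]  node(6,1) S=39.3041 payoff=25.3059 vs cont=24.2359 → 25.3059 [stop]  node(6,2) S=53.6053 payoff=11.0047 vs cont=10.0119 → 11.0047 [stop]  node(6,3) S=73.1100 payoff=0.0000 vs cont=0.9669 → 0.9669 [wait]  node(6,4) S=99.7117 payoff=0.0000 vs cont=0.0000 → 0.0000 [wait]  node(6,5) S=135.9927 payoff=0.0000 vs cont=0.0000 → 0.0000 [wait]  node(6,6) S=185.4748 payoff=0.0000 vs cont=0.0000 → 0.0000 [wait]  ⇒ S*(6)=53.6053
t_5: node(5,0) S=33.6553 payoff=30.9547 vs cont=29.8543 → 30.9547 [stop]  node(5,1) S=45.9011 payoff=18.7089 vs cont=17.6745 → 18.7089 [stop]  node(5,2) S=62.6026 payoff=2.0074 vs cont=5.7824 → 5.7824 [wait]  node(5,3) S=85.3810 payoff=0.0000 vs cont=0.4657 → 0.4657 [wait]  node(5,4) S=116.4477 payoff=0.0000 vs cont=0.0000 → 0.0000 [wait]  node(5,5) S=158.8182 payoff=0.0000 vs cont=0.0000 → 0.0000 [wait]  ⇒ S*(5)=45.9011
t_4: node(4,0) S=39.3041 payoff=25.3059 vs cont=24.2359 → 25.3059 [stop]  node(4,1) S=53.6053 payoff=11.0047 vs cont=11.8937 → 11.8937 [wait]  node(4,2) S=73.1100 payoff=0.0000 vs cont=3.0172 → 3.0172 [wait]  node(4,3) S=99.7117 payoff=0.0000 vs cont=0.2243 → 0.2243 [wait]  node(4,4) S=135.9927 payoff=0.0000 vs cont=0.0000 → 0.0000 [wait]  ⇒ S*(4)=39.3041
t_3: node(3,0) S=45.9011 payoff=18.7089 vs cont=18.1177 → 18.7089 [stop]  node(3,1) S=62.6026 payoff=2.0074 vs cont=7.2327 → 7.2327 [wait]  node(3,2) S=85.3810 payoff=0.0000 vs cont=1.5651 → 1.5651 [wait]  node(3,3) S=116.4477 payoff=0.0000 vs cont=0.1080 → 0.1080 [wait]  ⇒ S*(3)=45.9011
t_2: node(2,0) S=53.6053 payoff=11.0047 vs cont=12.6167 → 12.6167 [wait]  node(2,1) S=73.1100 payoff=0.0000 vs cont=4.2638 → 4.2638 [wait]  node(2,2) S=99.7117 payoff=0.0000 vs cont=0.8077 → 0.8077 [wait]  ⇒ S*(2)=-
t_1: node(1,0) S=62.6026 payoff=2.0074 vs cont=8.2024 → 8.2024 [wait]  node(1,1) S=85.3810 payoff=0.0000 vs cont=2.4563 → 2.4563 [wait]  ⇒ S*(1)=-
t_0: node(0,0) S=73.1100 payoff=0.0000 vs cont=5.1752 → 5.1752 [wait]  ⇒ S*(0)=-

price = 5.1752
boundary = - - - 45.9011 39.3041 45.9011 53.6053
tree:
5.1752
8.2024 2.4563
12.6167 4.2638 0.8077
18.7089 7.2327 1.5651 0.1080
25.3059 11.8937 3.0172 0.2243 0.0000
30.9547 18.7089 5.7824 0.4657 0.0000 0.0000
35.7917 25.3059 11.0047 0.9669 0.0000 0.0000 0.0000
39.9335 30.9547 18.7089 2.0074 0.0000 0.0000 0.0000 0.0000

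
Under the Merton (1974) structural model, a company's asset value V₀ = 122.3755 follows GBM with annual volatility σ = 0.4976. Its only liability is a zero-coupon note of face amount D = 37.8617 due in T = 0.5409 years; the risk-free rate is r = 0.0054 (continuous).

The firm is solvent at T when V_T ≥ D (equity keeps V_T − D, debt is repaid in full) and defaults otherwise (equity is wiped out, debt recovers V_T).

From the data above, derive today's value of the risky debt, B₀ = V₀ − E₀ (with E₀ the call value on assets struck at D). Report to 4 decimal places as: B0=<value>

B0=37.7470

Apply the equity-as-call identities (strike 37.8617, horizon 0.5409 years):
d₁ = [ln(V₀/D) + (r + σ²/2)T] / (σ√T)
   = [ln(122.3755/37.8617) + (0.0054 + 0.5·0.4976²)·0.5409] / (0.4976·√0.5409)
   = [1.173154 + 0.069886] / 0.365964 = 3.396614
d₂ = d₁ − σ√T = 3.396614 − 0.365964 = 3.030650
N(d₁) = 0.999659,  N(d₂) = 0.998780,  e^(−rT) = 0.997083
E₀ = V₀·N(d₁) − D·e^(−rT)·N(d₂)
   = 122.3755·0.999659 − 37.8617·0.997083·0.998780 = 84.628544
B₀ = V₀ − E₀ = 122.3755 − 84.628544 = 37.746956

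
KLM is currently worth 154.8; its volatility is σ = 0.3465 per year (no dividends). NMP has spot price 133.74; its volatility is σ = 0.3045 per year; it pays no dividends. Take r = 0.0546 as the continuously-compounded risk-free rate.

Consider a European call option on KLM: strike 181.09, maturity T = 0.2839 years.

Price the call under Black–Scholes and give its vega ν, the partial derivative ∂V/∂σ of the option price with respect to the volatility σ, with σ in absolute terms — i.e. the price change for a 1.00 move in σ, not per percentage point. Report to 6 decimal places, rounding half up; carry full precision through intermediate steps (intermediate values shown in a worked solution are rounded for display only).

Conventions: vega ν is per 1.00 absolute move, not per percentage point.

price = 3.905803
ν = 26.230608

σ√T = 0.3465·√0.2839 = 0.184623
d₁ = (ln(S/K) + (r+σ²/2)T) / (σ√T) = (ln(154.8/181.09) + (0.0546+0.3465²/2)·0.2839) / 0.184623 = (-0.156860 + 0.032544) / 0.184623 = -0.673353
d₂ = d₁ − σ√T = -0.673353 − 0.184623 = -0.857976
e^{−rT} = 0.984619
N(d₁) = 0.250362,  N(d₂) = 0.195453
Call price V = S·N(d₁) − K·e^{−rT}·N(d₂) = 38.755962 − 34.850158 = 3.905803
φ(d₁) = (1/√(2π))·e^{−d₁²/2} = 0.318020
ν = S·φ(d₁)·√T = 26.230608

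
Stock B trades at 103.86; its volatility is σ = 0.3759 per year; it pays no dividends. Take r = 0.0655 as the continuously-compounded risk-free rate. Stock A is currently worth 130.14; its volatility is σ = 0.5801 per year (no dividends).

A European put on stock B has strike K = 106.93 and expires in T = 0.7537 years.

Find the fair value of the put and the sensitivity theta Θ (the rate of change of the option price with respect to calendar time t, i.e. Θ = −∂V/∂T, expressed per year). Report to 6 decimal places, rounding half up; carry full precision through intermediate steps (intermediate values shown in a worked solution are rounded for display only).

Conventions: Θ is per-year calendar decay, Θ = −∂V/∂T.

price = 12.312107
Θ = -5.143765

σ√T = 0.3759·√0.7537 = 0.326341
d₁ = (ln(S/K) + (r+σ²/2)T) / (σ√T) = (ln(103.86/106.93) + (0.0655+0.3759²/2)·0.7537) / 0.326341 = (-0.029131 + 0.102617) / 0.326341 = 0.225182
d₂ = d₁ − σ√T = 0.225182 − 0.326341 = -0.101159
e^{−rT} = 0.951831
N(−d₁) = 0.410919,  N(−d₂) = 0.540288
Put price V = K·e^{−rT}·N(−d₂) − S·N(−d₁) = 54.990154 − 42.678047 = 12.312107
φ(d₁) = (1/√(2π))·e^{−d₁²/2} = 0.388955
Θ = −S·φ(d₁)·σ/(2√T) + r·K·e^{−rT}·N(−d₂) = −8.745620 + 3.601855 = -5.143765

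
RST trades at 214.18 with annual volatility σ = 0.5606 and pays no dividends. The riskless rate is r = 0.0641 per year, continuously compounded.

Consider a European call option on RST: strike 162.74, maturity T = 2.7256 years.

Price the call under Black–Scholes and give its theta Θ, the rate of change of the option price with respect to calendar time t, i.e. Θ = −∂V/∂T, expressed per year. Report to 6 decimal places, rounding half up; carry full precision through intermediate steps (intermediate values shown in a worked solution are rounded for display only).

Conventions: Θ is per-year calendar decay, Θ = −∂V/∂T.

price = 107.882284
Θ = -13.712855

σ√T = 0.5606·√2.7256 = 0.925516
d₁ = (ln(S/K) + (r+σ²/2)T) / (σ√T) = (ln(214.18/162.74) + (0.0641+0.5606²/2)·2.7256) / 0.925516 = (0.274663 + 0.603001) / 0.925516 = 0.948297
d₂ = d₁ − σ√T = 0.948297 − 0.925516 = 0.022780
e^{−rT} = 0.839700
N(d₁) = 0.828511,  N(d₂) = 0.509087
Call price V = S·N(d₁) − K·e^{−rT}·N(d₂) = 177.450444 − 69.568160 = 107.882284
φ(d₁) = (1/√(2π))·e^{−d₁²/2} = 0.254470
Θ = −S·φ(d₁)·σ/(2√T) − r·K·e^{−rT}·N(d₂) = −9.253536 − 4.459319 = -13.712855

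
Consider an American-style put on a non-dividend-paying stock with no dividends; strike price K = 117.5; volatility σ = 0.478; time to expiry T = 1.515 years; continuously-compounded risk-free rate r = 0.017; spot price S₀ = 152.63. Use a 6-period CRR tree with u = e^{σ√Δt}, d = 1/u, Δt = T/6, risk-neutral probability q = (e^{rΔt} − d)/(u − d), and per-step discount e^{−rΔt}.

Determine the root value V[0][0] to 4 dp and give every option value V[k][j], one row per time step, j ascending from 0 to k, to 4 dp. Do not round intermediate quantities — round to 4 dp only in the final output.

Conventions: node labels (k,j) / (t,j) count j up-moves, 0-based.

params: Δt=0.25250 u=1.27149 d=0.78648 q=0.44911 e^(-rΔt)=0.99572
t_6 payoffs: 81.3794 59.1039 23.0914 0.0000 0.0000 0.0000 0.0000
k=5: node(5,0) S=45.9272 payoff=71.5728 vs cont=71.0696 → 71.5728 [stop]  node(5,1) S=74.2502 payoff=43.2498 vs cont=42.7465 → 43.2498 [stop]  node(5,2) S=120.0400 payoff=0.0000 vs cont=12.6663 → 12.6663 [wait]  node(5,3) S=194.0680 payoff=0.0000 vs cont=0.0000 → 0.0000 [wait]  node(5,4) S=313.7488 payoff=0.0000 vs cont=0.0000 → 0.0000 [wait]  node(5,5) S=507.2362 payoff=0.0000 vs cont=0.0000 → 0.0000 [wait]
k=4: node(4,0) S=58.3961 payoff=59.1039 vs cont=58.6006 → 59.1039 [stop]  node(4,1) S=94.4086 payoff=23.0914 vs cont=29.3881 → 29.3881 [wait]  node(4,2) S=152.6300 payoff=0.0000 vs cont=6.9479 → 6.9479 [wait]  node(4,3) S=246.7562 payoff=0.0000 vs cont=0.0000 → 0.0000 [wait]  node(4,4) S=398.9295 payoff=0.0000 vs cont=0.0000 → 0.0000 [wait]
k=3: node(3,0) S=74.2502 payoff=43.2498 vs cont=45.5623 → 45.5623 [wait]  node(3,1) S=120.0400 payoff=0.0000 vs cont=19.2273 → 19.2273 [wait]  node(3,2) S=194.0680 payoff=0.0000 vs cont=3.8111 → 3.8111 [wait]  node(3,3) S=313.7488 payoff=0.0000 vs cont=0.0000 → 0.0000 [wait]
k=2: node(2,0) S=94.4086 payoff=23.0914 vs cont=33.5905 → 33.5905 [wait]  node(2,1) S=152.6300 payoff=0.0000 vs cont=12.2511 → 12.2511 [wait]  node(2,2) S=246.7562 payoff=0.0000 vs cont=2.0905 → 2.0905 [wait]
k=1: node(1,0) S=120.0400 payoff=0.0000 vs cont=23.9040 → 23.9040 [wait]  node(1,1) S=194.0680 payoff=0.0000 vs cont=7.6550 → 7.6550 [wait]
k=0: node(0,0) S=152.6300 payoff=0.0000 vs cont=16.5353 → 16.5353 [wait]

price = 16.5353
tree:
16.5353
23.9040 7.6550
33.5905 12.2511 2.0905
45.5623 19.2273 3.8111 0.0000
59.1039 29.3881 6.9479 0.0000 0.0000
71.5728 43.2498 12.6663 0.0000 0.0000 0.0000
81.3794 59.1039 23.0914 0.0000 0.0000 0.0000 0.0000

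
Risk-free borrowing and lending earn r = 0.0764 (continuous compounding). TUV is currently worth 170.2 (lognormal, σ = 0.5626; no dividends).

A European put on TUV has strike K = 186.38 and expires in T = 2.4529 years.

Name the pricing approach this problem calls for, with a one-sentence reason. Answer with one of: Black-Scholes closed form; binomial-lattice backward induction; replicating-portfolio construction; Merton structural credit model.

framework: Black-Scholes closed form

Key observation: a European-exercise option on TUV struck at 186.38 — a GBM underlying with constant parameters — admits an analytic price: the data contain no early exercise, no discrete tree, no debt structure.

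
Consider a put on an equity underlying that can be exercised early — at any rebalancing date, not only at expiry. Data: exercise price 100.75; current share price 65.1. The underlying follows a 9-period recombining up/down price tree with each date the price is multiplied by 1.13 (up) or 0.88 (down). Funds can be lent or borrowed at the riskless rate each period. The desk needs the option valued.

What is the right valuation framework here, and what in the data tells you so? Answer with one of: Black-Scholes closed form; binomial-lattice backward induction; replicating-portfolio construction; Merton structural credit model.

Key observation: the exercise right at every one of the 9 steps is what matters: each node needs max(100.75 − S, continuation), which only the stepwise tree valuation starting from spot 65.1 delivers.

framework: binomial-lattice backward induction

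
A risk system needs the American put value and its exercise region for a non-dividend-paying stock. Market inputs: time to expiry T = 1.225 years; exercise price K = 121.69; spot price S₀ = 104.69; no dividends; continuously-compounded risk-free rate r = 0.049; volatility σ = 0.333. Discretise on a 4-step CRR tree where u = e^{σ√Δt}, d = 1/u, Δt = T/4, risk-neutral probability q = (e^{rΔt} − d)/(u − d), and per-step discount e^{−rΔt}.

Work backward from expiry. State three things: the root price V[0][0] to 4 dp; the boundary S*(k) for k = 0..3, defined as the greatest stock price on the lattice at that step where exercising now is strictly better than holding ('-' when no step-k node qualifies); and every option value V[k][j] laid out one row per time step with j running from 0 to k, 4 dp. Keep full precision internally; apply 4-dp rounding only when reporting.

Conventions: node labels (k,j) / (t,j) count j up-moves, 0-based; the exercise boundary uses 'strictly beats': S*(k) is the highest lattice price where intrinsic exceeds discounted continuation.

price = 23.5608
boundary = - - 72.4169 87.0708
tree:
23.5608
34.9279 12.6771
49.2731 21.3513 4.2097
61.4607 34.6192 8.4596 0.0000
71.5972 49.2731 17.0000 0.0000 0.0000

params: Δt=0.30625 u=1.20235 d=0.83170 q=0.49485 e^(-rΔt)=0.98511
t_4 payoffs: 71.5972 49.2731 17.0000 0.0000 0.0000
t_3: node(3,0) S=60.2293 payoff=61.4607 vs cont=59.6483 → 61.4607 [stop]  node(3,1) S=87.0708 payoff=34.6192 vs cont=32.8067 → 34.6192 [stop]  node(3,2) S=125.8745 payoff=0.0000 vs cont=8.4596 → 8.4596 [wait]  node(3,3) S=181.9713 payoff=0.0000 vs cont=0.0000 → 0.0000 [wait]  ⇒ S*(3)=87.0708
t_2: node(2,0) S=72.4169 payoff=49.2731 vs cont=47.4606 → 49.2731 [stop]  node(2,1) S=104.6900 payoff=17.0000 vs cont=21.3513 → 21.3513 [wait]  node(2,2) S=151.3458 payoff=0.0000 vs cont=4.2097 → 4.2097 [wait]  ⇒ S*(2)=72.4169
t_1: node(1,0) S=87.0708 payoff=34.6192 vs cont=34.9279 → 34.9279 [wait]  node(1,1) S=125.8745 payoff=0.0000 vs cont=12.6771 → 12.6771 [wait]  ⇒ S*(1)=-
t_0: node(0,0) S=104.6900 payoff=17.0000 vs cont=23.5608 → 23.5608 [wait]  ⇒ S*(0)=-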